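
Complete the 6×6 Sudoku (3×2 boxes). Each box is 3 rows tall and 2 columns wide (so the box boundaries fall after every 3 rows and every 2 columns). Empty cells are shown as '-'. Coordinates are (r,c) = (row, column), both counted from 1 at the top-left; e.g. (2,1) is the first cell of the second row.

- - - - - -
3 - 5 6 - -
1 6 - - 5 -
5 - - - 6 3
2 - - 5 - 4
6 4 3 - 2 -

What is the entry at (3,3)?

4

(1,1) = 4: row 1 has {}; col 1 has {1,2,3,5,6}; box has {1,3,6} → only 4 remains.
(2,2) = 2: row 2 has {3,5,6}; col 2 has {4,6}; box has {1,3,4,6} → only 2 remains.
(2,6) = 1: row 2 has {2,3,5,6}; col 6 has {3,4}; box has {5} → only 1 remains.
(3,6) = 2: row 3 has {1,5,6}; col 6 has {1,3,4}; box has {1,5} → only 2 remains.
(4,2) = 1: row 4 has {3,5,6}; col 2 has {2,4,6}; box has {2,4,5,6} → only 1 remains.
(5,2) = 3: row 5 has {2,4,5}; col 2 has {1,2,4,6}; box has {1,2,4,5,6} → only 3 remains.
(5,5) = 1: row 5 has {2,3,4,5}; col 5 has {2,5,6}; box has {2,3,4,6} → only 1 remains.
(6,4) = 1: row 6 has {2,3,4,6}; col 4 has {5,6}; box has {3,5} → only 1 remains.
(6,6) = 5: row 6 has {1,2,3,4,6}; col 6 has {1,2,3,4}; box has {1,2,3,4,6} → only 5 remains.
(1,2) = 5: row 1 has {4}; col 2 has {1,2,3,4,6}; box has {1,2,3,4,6} → only 5 remains.
(1,5) = 3: row 1 has {4,5}; col 5 has {1,2,5,6}; box has {1,2,5} → only 3 remains.
(1,6) = 6: row 1 has {3,4,5}; col 6 has {1,2,3,4,5}; box has {1,2,3,5} → only 6 remains.
(2,5) = 4: row 2 has {1,2,3,5,6}; col 5 has {1,2,3,5,6}; box has {1,2,3,5,6} → only 4 remains.
(3,3) = 4: row 3 has {1,2,5,6}; col 3 has {3,5}; box has {5,6} → only 4 remains.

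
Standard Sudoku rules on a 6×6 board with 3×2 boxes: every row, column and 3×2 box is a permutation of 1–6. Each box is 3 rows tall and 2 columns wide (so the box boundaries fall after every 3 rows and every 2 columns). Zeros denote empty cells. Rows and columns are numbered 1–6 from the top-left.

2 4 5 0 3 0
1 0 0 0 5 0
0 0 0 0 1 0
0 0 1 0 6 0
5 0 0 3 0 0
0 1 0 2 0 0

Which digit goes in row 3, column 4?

4

row 1, column 6 = 6 (sole candidate).
row 6, column 5 = 4 (sole candidate).
row 1, column 4 = 1 (sole candidate).
row 5, column 5 = 2 (sole candidate).
row 5, column 6 = 1 (sole candidate).
row 6, column 3 = 6 (sole candidate).
row 5, column 2 = 6 (sole candidate).
row 5, column 3 = 4 (sole candidate).
row 6, column 1 = 3 (sole candidate).
row 6, column 6 = 5 (sole candidate).
row 2, column 2 = 3 (sole candidate).
row 2, column 3 = 2 (sole candidate).
row 2, column 6 = 4 (sole candidate).
row 3, column 1 = 6 (sole candidate).
row 3, column 2 = 5 (sole candidate).
row 3, column 3 = 3 (sole candidate).
row 3, column 4 = 4: row 3 has {1,3,5,6}; col 4 has {1,2,3}; box has {1,2,3,5} → only 4 remains.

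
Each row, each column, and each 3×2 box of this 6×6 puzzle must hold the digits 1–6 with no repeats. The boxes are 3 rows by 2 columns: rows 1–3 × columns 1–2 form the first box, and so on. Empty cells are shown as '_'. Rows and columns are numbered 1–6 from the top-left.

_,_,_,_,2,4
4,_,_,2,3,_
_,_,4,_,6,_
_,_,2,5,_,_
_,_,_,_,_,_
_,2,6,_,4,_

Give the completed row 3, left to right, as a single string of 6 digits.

254361

R4C5 = 1: row 4 has {2,5}; col 5 has {2,3,4,6}; box has {4} → only 1 remains.
R5C5 = 5: row 5 has {}; col 5 has {1,2,3,4,6}; box has {1,4} → only 5 remains.
R6C6 = 3: row 6 has {2,4,6}; col 6 has {4}; box has {1,4,5} → only 3 remains.
R4C6 = 6: row 4 has {1,2,5}; col 6 has {3,4}; box has {1,3,4,5} → only 6 remains.
R5C6 = 2: row 5 has {5}; col 6 has {3,4,6}; box has {1,3,4,5,6} → only 2 remains.
R6C4 = 1: row 6 has {2,3,4,6}; col 4 has {2,5}; box has {2,5,6} → only 1 remains.
R3C4 = 3: row 3 has {4,6}; col 4 has {1,2,5}; box has {2,4} → only 3 remains.
R4C1 = 3: row 4 has {1,2,5,6}; col 1 has {4}; box has {2} → only 3 remains.
R4C2 = 4: row 4 has {1,2,3,5,6}; col 2 has {2}; box has {2,3} → only 4 remains.
R5C3 = 3: row 5 has {2,5}; col 3 has {2,4,6}; box has {1,2,5,6} → only 3 remains.
R5C4 = 4: row 5 has {2,3,5}; col 4 has {1,2,3,5}; box has {1,2,3,5,6} → only 4 remains.
R6C1 = 5: row 6 has {1,2,3,4,6}; col 1 has {3,4}; box has {2,3,4} → only 5 remains.
R1C4 = 6: row 1 has {2,4}; col 4 has {1,2,3,4,5}; box has {2,3,4} → only 6 remains.
R1C1 = 1: row 1 has {2,4,6}; col 1 has {3,4,5}; box has {4} → only 1 remains.
R1C3 = 5: row 1 has {1,2,4,6}; col 3 has {2,3,4,6}; box has {2,3,4,6} → only 5 remains.
R2C3 = 1: row 2 has {2,3,4}; col 3 has {2,3,4,5,6}; box has {2,3,4,5,6} → only 1 remains.
R2C6 = 5: row 2 has {1,2,3,4}; col 6 has {2,3,4,6}; box has {2,3,4,6} → only 5 remains.
R3C1 = 2: row 3 has {3,4,6}; col 1 has {1,3,4,5}; box has {1,4} → only 2 remains.
R3C2 = 5: row 3 has {2,3,4,6}; col 2 has {2,4}; box has {1,2,4} → only 5 remains.
R3C6 = 1: row 3 has {2,3,4,5,6}; col 6 has {2,3,4,5,6}; box has {2,3,4,5,6} → only 1 remains.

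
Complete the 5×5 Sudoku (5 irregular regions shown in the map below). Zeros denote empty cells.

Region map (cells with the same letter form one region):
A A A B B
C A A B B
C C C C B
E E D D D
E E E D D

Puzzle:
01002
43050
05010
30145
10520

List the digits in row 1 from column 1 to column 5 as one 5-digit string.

row 1, column 1 = 5: row 1 has {1,2}; col 1 has {1,3,4}; region has {1,3} → only 5 remains.
row 1, column 3 = 4: row 1 has {1,2,5}; col 3 has {1,5}; region has {1,3,5} → only 4 remains.
row 1, column 4 = 3: row 1 has {1,2,4,5}; col 4 has {1,2,4,5}; region has {2,5} → only 3 remains.

51432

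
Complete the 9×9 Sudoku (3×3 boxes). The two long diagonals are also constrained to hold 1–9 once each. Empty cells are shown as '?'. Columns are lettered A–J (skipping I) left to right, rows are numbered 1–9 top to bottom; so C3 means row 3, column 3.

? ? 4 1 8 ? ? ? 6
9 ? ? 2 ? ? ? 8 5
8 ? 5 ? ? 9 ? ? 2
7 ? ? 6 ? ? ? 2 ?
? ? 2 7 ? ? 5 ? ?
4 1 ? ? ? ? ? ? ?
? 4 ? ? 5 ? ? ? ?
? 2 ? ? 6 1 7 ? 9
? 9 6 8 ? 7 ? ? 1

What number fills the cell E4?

A1 = 2: in row 1, 2 can only go here (every other open cell in that row sees a 2).
F1 = 5: in row 1, 5 can only go here (every other open cell in that row sees a 5).
F2 = 6: in row 2, 6 can only go here (every other open cell in that row sees a 6).
B3 = 6: in row 3, 6 can only go here (every other open cell in that row sees a 6).
B4 = 5: in row 4, 5 can only go here (every other open cell in that row sees a 5).
H5 = 1: in row 5, 1 can only go here (every other open cell in that row sees a 1).
G3 = 1: in row 3, 1 can only go here (every other open cell in that row sees a 1).
C2 = 1: in row 2, 1 can only go here (every other open cell in that row sees a 1).
E4 = 1: in row 4, 1 can only go here (every other open cell in that row sees a 1).

1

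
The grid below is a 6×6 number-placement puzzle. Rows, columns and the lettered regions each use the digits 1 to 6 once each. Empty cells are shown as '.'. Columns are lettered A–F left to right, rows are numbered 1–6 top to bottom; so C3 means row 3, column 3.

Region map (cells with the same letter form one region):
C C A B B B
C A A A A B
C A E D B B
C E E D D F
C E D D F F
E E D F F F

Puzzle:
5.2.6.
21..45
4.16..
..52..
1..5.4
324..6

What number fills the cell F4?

B1 = 3: row 1 has {2,5,6}; col 2 has {1,2}; region has {1,2,4,5} → only 3 remains.
F1 = 1: row 1 has {2,3,5,6}; col 6 has {4,5,6}; region has {5,6} → only 1 remains.
D2 = 3: row 2 has {1,2,4,5}; col 4 has {2,5,6}; region has {1,2,4} → only 3 remains.
B3 = 5: row 3 has {1,4,6}; col 2 has {1,2,3}; region has {1,2,3,4} → only 5 remains.
A4 = 6: row 4 has {2,5}; col 1 has {1,2,3,4,5}; region has {1,2,3,4,5} → only 6 remains.
B4 = 4: row 4 has {2,5,6}; col 2 has {1,2,3,5}; region has {1,2,3,5} → only 4 remains.
F4 = 3: row 4 has {2,4,5,6}; col 6 has {1,4,5,6}; region has {4,6} → only 3 remains.

3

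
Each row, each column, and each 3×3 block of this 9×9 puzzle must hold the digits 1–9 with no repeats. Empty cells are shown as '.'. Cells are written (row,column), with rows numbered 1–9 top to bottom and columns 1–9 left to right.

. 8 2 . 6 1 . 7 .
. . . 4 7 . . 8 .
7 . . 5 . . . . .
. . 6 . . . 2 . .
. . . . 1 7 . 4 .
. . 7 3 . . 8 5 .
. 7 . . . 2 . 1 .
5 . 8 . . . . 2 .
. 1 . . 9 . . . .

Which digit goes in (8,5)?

(1,4) = 9: row 1 has {1,2,6,7,8}; col 4 has {3,4,5}; box has {1,4,5,6,7} → only 9 remains.
(2,6) = 3: row 2 has {4,7,8}; col 6 has {1,2,7}; box has {1,4,5,6,7,9} → only 3 remains.
(3,6) = 8: row 3 has {5,7}; col 6 has {1,2,3,7}; box has {1,3,4,5,6,7,9} → only 8 remains.
(4,4) = 8: row 4 has {2,6}; col 4 has {3,4,5,9}; box has {1,3,7} → only 8 remains.
(7,4) = 6: row 7 has {1,2,7}; col 4 has {3,4,5,8,9}; box has {2,9} → only 6 remains.
(8,6) = 4: row 8 has {2,5,8}; col 6 has {1,2,3,7,8}; box has {2,6,9} → only 4 remains.
(9,4) = 7: row 9 has {1,9}; col 4 has {3,4,5,6,8,9}; box has {2,4,6,9} → only 7 remains.
(9,6) = 5: row 9 has {1,7,9}; col 6 has {1,2,3,4,7,8}; box has {2,4,6,7,9} → only 5 remains.
(3,5) = 2: row 3 has {5,7,8}; col 5 has {1,6,7,9}; box has {1,3,4,5,6,7,8,9} → only 2 remains.
(4,6) = 9: row 4 has {2,6,8}; col 6 has {1,2,3,4,5,7,8}; box has {1,3,7,8} → only 9 remains.
(4,8) = 3: row 4 has {2,6,8,9}; col 8 has {1,2,4,5,7,8}; box has {2,4,5,8} → only 3 remains.
(5,4) = 2: row 5 has {1,4,7}; col 4 has {3,4,5,6,7,8,9}; box has {1,3,7,8,9} → only 2 remains.
(6,5) = 4: row 6 has {3,5,7,8}; col 5 has {1,2,6,7,9}; box has {1,2,3,7,8,9} → only 4 remains.
(6,6) = 6: row 6 has {3,4,5,7,8}; col 6 has {1,2,3,4,5,7,8,9}; box has {1,2,3,4,7,8,9} → only 6 remains.
(8,4) = 1: row 8 has {2,4,5,8}; col 4 has {2,3,4,5,6,7,8,9}; box has {2,4,5,6,7,9} → only 1 remains.
(8,5) = 3: row 8 has {1,2,4,5,8}; col 5 has {1,2,4,6,7,9}; box has {1,2,4,5,6,7,9} → only 3 remains.

3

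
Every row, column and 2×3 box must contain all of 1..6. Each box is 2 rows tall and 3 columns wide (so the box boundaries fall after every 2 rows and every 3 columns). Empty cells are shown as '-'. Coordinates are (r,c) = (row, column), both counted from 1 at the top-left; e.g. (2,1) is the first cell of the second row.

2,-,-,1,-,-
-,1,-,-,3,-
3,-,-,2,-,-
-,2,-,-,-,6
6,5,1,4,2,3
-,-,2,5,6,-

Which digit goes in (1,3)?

3

(2,4) = 6 (sole candidate).
(4,4) = 3 (sole candidate).
(6,1) = 4 (sole candidate).
(6,2) = 3 (sole candidate).
(6,6) = 1 (sole candidate).
(2,1) = 5 (sole candidate).
(2,3) = 4 (sole candidate).
(2,6) = 2 (sole candidate).
(4,1) = 1 (sole candidate).
(4,3) = 5 (sole candidate).
(4,5) = 4 (sole candidate).
(1,2) = 6 (sole candidate).
(1,3) = 3: row 1 has {1,2,6}; col 3 has {1,2,4,5}; box has {1,2,4,5,6} → only 3 remains.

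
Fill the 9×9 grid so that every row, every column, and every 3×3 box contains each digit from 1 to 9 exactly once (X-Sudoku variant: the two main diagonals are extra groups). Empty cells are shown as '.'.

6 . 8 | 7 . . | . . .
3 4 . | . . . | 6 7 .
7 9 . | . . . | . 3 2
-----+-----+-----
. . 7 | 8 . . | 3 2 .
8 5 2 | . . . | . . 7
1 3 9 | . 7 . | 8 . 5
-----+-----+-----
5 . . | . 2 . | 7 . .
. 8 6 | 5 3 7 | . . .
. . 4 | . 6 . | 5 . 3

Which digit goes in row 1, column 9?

row 4, column 1 = 4: row 4 has {2,3,7,8}; col 1 has {1,3,5,6,7,8}; box has {1,2,3,5,7,8,9} → only 4 remains.
row 4, column 2 = 6: row 4 has {2,3,4,7,8}; col 2 has {3,4,5,8,9}; box has {1,2,3,4,5,7,8,9} → only 6 remains.
row 6, column 6 = 2: row 6 has {1,3,5,7,8,9}; col 6 has {7}; box has {7,8}; main diagonal has {3,4,6,7,8} → only 2 remains.
row 7, column 2 = 1: row 7 has {2,5,7}; col 2 has {3,4,5,6,8,9}; box has {4,5,6,8} → only 1 remains.
row 7, column 3 = 3: row 7 has {1,2,5,7}; col 3 has {2,4,6,7,8,9}; box has {1,4,5,6,8}; anti-diagonal has {7,8} → only 3 remains.
row 1, column 2 = 2: row 1 has {6,7,8}; col 2 has {1,3,4,5,6,8,9}; box has {3,4,6,7,8,9} → only 2 remains.
row 9, column 2 = 7: row 9 has {3,4,5,6}; col 2 has {1,2,3,4,5,6,8,9}; box has {1,3,4,5,6,8} → only 7 remains.
row 1, column 6 = 3: in row 1, 3 can only go here (every other open cell in that row sees a 3).
row 2, column 4 = 2: in row 2, 2 can only go here (every other open cell in that row sees a 2).
row 5, column 4 = 3: in row 5, 3 can only go here (every other open cell in that row sees a 3).
row 9, column 1 = 2: in row 9, 2 can only go here (every other open cell in that row sees a 2).
row 8, column 1 = 9: row 8 has {3,5,6,7,8}; col 1 has {1,2,3,4,5,6,7,8}; box has {1,2,3,4,5,6,7,8} → only 9 remains.
row 8, column 8 = 1: row 8 has {3,5,6,7,8,9}; col 8 has {2,3,7}; box has {3,5,7}; main diagonal has {2,3,4,6,7,8} → only 1 remains.
row 8, column 9 = 4: row 8 has {1,3,5,6,7,8,9}; col 9 has {2,3,5,7}; box has {1,3,5,7} → only 4 remains.
row 3, column 3 = 5: row 3 has {2,3,7,9}; col 3 has {2,3,4,6,7,8,9}; box has {2,3,4,6,7,8,9}; main diagonal has {1,2,3,4,6,7,8} → only 5 remains.
row 5, column 5 = 9: row 5 has {2,3,5,7,8}; col 5 has {2,3,6,7}; box has {2,3,7,8}; main diagonal has {1,2,3,4,5,6,7,8}; anti-diagonal has {2,3,7,8} → only 9 remains.
row 8, column 7 = 2: row 8 has {1,3,4,5,6,7,8,9}; col 7 has {3,5,6,7,8}; box has {1,3,4,5,7} → only 2 remains.
row 1, column 9 = 1: row 1 has {2,3,6,7,8}; col 9 has {2,3,4,5,7}; box has {2,3,6,7}; anti-diagonal has {2,3,7,8,9} → only 1 remains.

1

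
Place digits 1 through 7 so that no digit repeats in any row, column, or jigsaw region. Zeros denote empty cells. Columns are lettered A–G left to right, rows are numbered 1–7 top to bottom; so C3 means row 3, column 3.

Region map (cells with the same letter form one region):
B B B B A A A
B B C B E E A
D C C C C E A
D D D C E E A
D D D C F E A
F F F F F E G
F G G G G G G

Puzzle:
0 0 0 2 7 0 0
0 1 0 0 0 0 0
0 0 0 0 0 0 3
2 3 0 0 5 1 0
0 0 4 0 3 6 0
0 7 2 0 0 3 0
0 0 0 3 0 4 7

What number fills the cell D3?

4

F1 = 5: row 1 has {2,7}; col 6 has {1,3,4,6}; region has {3,7} → only 5 remains.
B5 = 5: row 5 has {3,4,6}; col 2 has {1,3,7}; region has {2,3,4} → only 5 remains.
G1 = 1: in row 1, 1 can only go here (every other open cell in that row sees a 1).
G5 = 2: row 5 has {3,4,5,6}; col 7 has {1,3,7}; region has {1,3,5,7} → only 2 remains.
G6 = 5: in column 7, 5 can only go here (every other open cell in that column sees a 5).
A7 = 5: in row 7, 5 can only go here (every other open cell in that row sees a 5).
D2 = 5: in region B, 5 can only go here (every other open cell in that region sees a 5).
C3 = 5: in row 3, 5 can only go here (every other open cell in that row sees a 5).
C7 = 1: in column 3, 1 can only go here (every other open cell in that column sees a 1).
A2 = 7: in region B, 7 can only go here (every other open cell in that region sees a 7).
F2 = 2: row 2 has {1,5,7}; col 6 has {1,3,4,5,6}; region has {1,3,5,6} → only 2 remains.
F3 = 7: row 3 has {3,5}; col 6 has {1,2,3,4,5,6}; region has {1,2,3,5,6} → only 7 remains.
A5 = 1: row 5 has {2,3,4,5,6}; col 1 has {2,5,7}; region has {2,3,4,5} → only 1 remains.
D5 = 7: row 5 has {1,2,3,4,5,6}; col 4 has {2,3,5}; region has {5} → only 7 remains.
E2 = 4: row 2 has {1,2,5,7}; col 5 has {3,5,7}; region has {1,2,3,5,6,7} → only 4 remains.
G2 = 6: row 2 has {1,2,4,5,7}; col 7 has {1,2,3,5,7}; region has {1,2,3,5,7} → only 6 remains.
A3 = 6: row 3 has {3,5,7}; col 1 has {1,2,5,7}; region has {1,2,3,4,5} → only 6 remains.
C4 = 7: row 4 has {1,2,3,5}; col 3 has {1,2,4,5}; region has {1,2,3,4,5,6} → only 7 remains.
G4 = 4: row 4 has {1,2,3,5,7}; col 7 has {1,2,3,5,6,7}; region has {1,2,3,5,6,7} → only 4 remains.
A6 = 4: row 6 has {2,3,5,7}; col 1 has {1,2,5,6,7}; region has {2,3,5,7} → only 4 remains.
A1 = 3: row 1 has {1,2,5,7}; col 1 has {1,2,4,5,6,7}; region has {1,2,5,7} → only 3 remains.
C1 = 6: row 1 has {1,2,3,5,7}; col 3 has {1,2,4,5,7}; region has {1,2,3,5,7} → only 6 remains.
C2 = 3: row 2 has {1,2,4,5,6,7}; col 3 has {1,2,4,5,6,7}; region has {5,7} → only 3 remains.
D4 = 6: row 4 has {1,2,3,4,5,7}; col 4 has {2,3,5,7}; region has {3,5,7} → only 6 remains.
D6 = 1: row 6 has {2,3,4,5,7}; col 4 has {2,3,5,6,7}; region has {2,3,4,5,7} → only 1 remains.
E6 = 6: row 6 has {1,2,3,4,5,7}; col 5 has {3,4,5,7}; region has {1,2,3,4,5,7} → only 6 remains.
E7 = 2: row 7 has {1,3,4,5,7}; col 5 has {3,4,5,6,7}; region has {1,3,4,5,7} → only 2 remains.
B1 = 4: row 1 has {1,2,3,5,6,7}; col 2 has {1,3,5,7}; region has {1,2,3,5,6,7} → only 4 remains.
B3 = 2: row 3 has {3,5,6,7}; col 2 has {1,3,4,5,7}; region has {3,5,6,7} → only 2 remains.
D3 = 4: row 3 has {2,3,5,6,7}; col 4 has {1,2,3,5,6,7}; region has {2,3,5,6,7} → only 4 remains.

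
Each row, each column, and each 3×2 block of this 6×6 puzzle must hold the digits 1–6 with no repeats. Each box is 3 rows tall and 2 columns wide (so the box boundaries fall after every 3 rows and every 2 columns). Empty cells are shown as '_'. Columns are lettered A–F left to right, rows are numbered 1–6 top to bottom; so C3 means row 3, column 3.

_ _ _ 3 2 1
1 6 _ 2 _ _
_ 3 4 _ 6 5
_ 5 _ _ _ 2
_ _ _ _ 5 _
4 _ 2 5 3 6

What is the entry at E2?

A1 = 5: row 1 has {1,2,3}; col 1 has {1,4}; box has {1,3,6} → only 5 remains.
B1 = 4: row 1 has {1,2,3,5}; col 2 has {3,5,6}; box has {1,3,5,6} → only 4 remains.
C1 = 6: row 1 has {1,2,3,4,5}; col 3 has {2,4}; box has {2,3,4} → only 6 remains.
C2 = 5: row 2 has {1,2,6}; col 3 has {2,4,6}; box has {2,3,4,6} → only 5 remains.
E2 = 4: row 2 has {1,2,5,6}; col 5 has {2,3,5,6}; box has {1,2,5,6} → only 4 remains.

4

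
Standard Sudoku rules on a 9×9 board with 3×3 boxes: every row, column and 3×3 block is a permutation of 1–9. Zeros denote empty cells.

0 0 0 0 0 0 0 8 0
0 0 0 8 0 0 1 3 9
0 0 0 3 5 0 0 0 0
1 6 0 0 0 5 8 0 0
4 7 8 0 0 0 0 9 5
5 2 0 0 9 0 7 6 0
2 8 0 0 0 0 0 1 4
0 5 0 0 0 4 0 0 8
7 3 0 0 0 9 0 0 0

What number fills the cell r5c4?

6

r2c1 = 6 (sole candidate).
r2c2 = 4 (sole candidate).
r6c3 = 3 (sole candidate).
r6c9 = 1 (sole candidate).
r8c1 = 9 (sole candidate).
r1c1 = 3 (sole candidate).
r3c1 = 8 (sole candidate).
r4c3 = 9 (sole candidate).
r6c4 = 4 (sole candidate).
r6c6 = 8 (sole candidate).
r7c3 = 6 (sole candidate).
r8c3 = 1 (sole candidate).
r9c3 = 4 (sole candidate).
r2c3 = 5 (hidden single in row 2).
r1c7 = 5 (hidden single in row 1).
r1c5 = 4 (hidden single in row 1).
r3c2 = 9 (hidden single in row 3).
r1c2 = 1 (sole candidate).
r1c4 = 9 (hidden single in row 1).
r3c6 = 1 (hidden single in row 3).
r4c8 = 4 (hidden single in row 4).
r3c7 = 4 (hidden single in row 3).
r3c9 = 6 (hidden single in row 3).
r9c9 = 2 (sole candidate).
r1c9 = 7 (sole candidate).
r3c8 = 2 (sole candidate).
r4c9 = 3 (sole candidate).
r5c7 = 2 (sole candidate).
r8c8 = 7 (sole candidate).
r9c7 = 6 (sole candidate).
r9c8 = 5 (sole candidate).
r1c3 = 2 (sole candidate).
r1c6 = 6 (sole candidate).
r3c3 = 7 (sole candidate).
r5c6 = 3 (sole candidate).
r7c6 = 7 (sole candidate).
r8c7 = 3 (sole candidate).
r9c4 = 1 (sole candidate).
r9c5 = 8 (sole candidate).
r2c6 = 2 (sole candidate).
r5c4 = 6: row 5 has {2,3,4,5,7,8,9}; col 4 has {1,3,4,8,9}; box has {3,4,5,8,9} → only 6 remains.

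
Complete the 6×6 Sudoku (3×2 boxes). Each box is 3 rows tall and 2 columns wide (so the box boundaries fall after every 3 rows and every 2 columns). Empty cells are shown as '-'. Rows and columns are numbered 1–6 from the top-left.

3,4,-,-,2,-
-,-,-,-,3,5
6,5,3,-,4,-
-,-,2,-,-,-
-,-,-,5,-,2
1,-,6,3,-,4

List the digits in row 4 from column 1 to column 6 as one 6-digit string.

R2C1 = 2 (sole candidate).
R2C2 = 1 (sole candidate).
R2C3 = 4 (sole candidate).
R2C4 = 6 (sole candidate).
R3C6 = 1 (sole candidate).
R5C1 = 4 (sole candidate).
R5C3 = 1 (sole candidate).
R5C5 = 6 (sole candidate).
R6C2 = 2 (sole candidate).
R6C5 = 5 (sole candidate).
R1C3 = 5 (sole candidate).
R1C4 = 1 (sole candidate).
R1C6 = 6 (sole candidate).
R3C4 = 2 (sole candidate).
R4C1 = 5: row 4 has {2}; col 1 has {1,2,3,4,6}; box has {1,2,4} → only 5 remains.
R4C4 = 4: row 4 has {2,5}; col 4 has {1,2,3,5,6}; box has {1,2,3,5,6} → only 4 remains.
R4C5 = 1: row 4 has {2,4,5}; col 5 has {2,3,4,5,6}; box has {2,4,5,6} → only 1 remains.
R4C6 = 3: row 4 has {1,2,4,5}; col 6 has {1,2,4,5,6}; box has {1,2,4,5,6} → only 3 remains.
R5C2 = 3 (sole candidate).
R4C2 = 6: row 4 has {1,2,3,4,5}; col 2 has {1,2,3,4,5}; box has {1,2,3,4,5} → only 6 remains.

562413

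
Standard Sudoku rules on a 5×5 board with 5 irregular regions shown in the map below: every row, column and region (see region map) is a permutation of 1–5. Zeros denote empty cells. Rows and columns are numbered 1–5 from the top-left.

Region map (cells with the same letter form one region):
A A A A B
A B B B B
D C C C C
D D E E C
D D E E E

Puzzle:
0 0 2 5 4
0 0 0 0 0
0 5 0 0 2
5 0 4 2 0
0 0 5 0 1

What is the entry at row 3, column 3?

row 4, column 5 = 3: row 4 has {2,4,5}; col 5 has {1,2,4}; region has {2,5} → only 3 remains.
row 5, column 4 = 3: row 5 has {1,5}; col 4 has {2,5}; region has {1,2,4,5} → only 3 remains.
row 2, column 4 = 1: row 2 has {}; col 4 has {2,3,5}; region has {4} → only 1 remains.
row 2, column 5 = 5: row 2 has {1}; col 5 has {1,2,3,4}; region has {1,4} → only 5 remains.
row 3, column 3 = 1: row 3 has {2,5}; col 3 has {2,4,5}; region has {2,3,5} → only 1 remains.

1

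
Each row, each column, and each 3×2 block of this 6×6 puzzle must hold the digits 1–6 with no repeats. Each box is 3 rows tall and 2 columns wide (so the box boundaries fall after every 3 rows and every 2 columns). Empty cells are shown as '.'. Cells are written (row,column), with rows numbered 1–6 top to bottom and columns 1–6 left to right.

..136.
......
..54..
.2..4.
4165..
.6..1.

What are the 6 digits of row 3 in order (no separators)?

635421

(2,3) = 2 (sole candidate).
(2,4) = 6 (sole candidate).
(3,2) = 3: row 3 has {4,5}; col 2 has {1,2,6}; box has {} → only 3 remains.
(3,5) = 2: row 3 has {3,4,5}; col 5 has {1,4,6}; box has {6} → only 2 remains.
(3,6) = 1: row 3 has {2,3,4,5}; col 6 has {}; box has {2,6} → only 1 remains.
(4,3) = 3 (sole candidate).
(4,4) = 1 (sole candidate).
(5,5) = 3 (sole candidate).
(5,6) = 2 (sole candidate).
(6,3) = 4 (sole candidate).
(6,4) = 2 (sole candidate).
(6,6) = 5 (sole candidate).
(1,6) = 4 (sole candidate).
(2,5) = 5 (sole candidate).
(2,6) = 3 (sole candidate).
(3,1) = 6: row 3 has {1,2,3,4,5}; col 1 has {4}; box has {3} → only 6 remains.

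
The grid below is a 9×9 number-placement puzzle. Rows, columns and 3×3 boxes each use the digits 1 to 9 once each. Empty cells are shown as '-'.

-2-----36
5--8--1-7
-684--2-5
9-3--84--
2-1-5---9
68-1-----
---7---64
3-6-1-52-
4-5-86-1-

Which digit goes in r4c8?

7

r3c8 = 9 (sole candidate).
r8c4 = 9 (sole candidate).
r8c6 = 4 (sole candidate).
r8c9 = 8 (sole candidate).
r9c9 = 3 (sole candidate).
r1c4 = 5 (sole candidate).
r1c7 = 8 (sole candidate).
r2c8 = 4 (sole candidate).
r6c9 = 2 (sole candidate).
r7c7 = 9 (sole candidate).
r8c2 = 7 (sole candidate).
r9c2 = 9 (sole candidate).
r9c4 = 2 (sole candidate).
r9c7 = 7 (sole candidate).
r2c2 = 3 (sole candidate).
r2c3 = 9 (sole candidate).
r2c6 = 2 (sole candidate).
r4c2 = 5 (sole candidate).
r4c4 = 6 (sole candidate).
r4c8 = 7: row 4 has {3,4,5,6,8,9}; col 8 has {1,2,3,4,6,9}; box has {2,4,9} → only 7 remains.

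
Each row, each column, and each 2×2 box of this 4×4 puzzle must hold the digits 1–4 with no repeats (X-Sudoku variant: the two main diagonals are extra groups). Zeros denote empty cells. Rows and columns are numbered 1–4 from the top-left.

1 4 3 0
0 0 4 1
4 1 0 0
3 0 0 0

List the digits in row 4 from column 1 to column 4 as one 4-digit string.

R1C4 = 2: row 1 has {1,3,4}; col 4 has {1}; box has {1,3,4}; anti-diagonal has {1,3,4} → only 2 remains.
R2C1 = 2: row 2 has {1,4}; col 1 has {1,3,4}; box has {1,4} → only 2 remains.
R2C2 = 3: row 2 has {1,2,4}; col 2 has {1,4}; box has {1,2,4}; main diagonal has {1} → only 3 remains.
R3C3 = 2: row 3 has {1,4}; col 3 has {3,4}; box has {}; main diagonal has {1,3} → only 2 remains.
R3C4 = 3: row 3 has {1,2,4}; col 4 has {1,2}; box has {2} → only 3 remains.
R4C2 = 2: row 4 has {3}; col 2 has {1,3,4}; box has {1,3,4} → only 2 remains.
R4C3 = 1: row 4 has {2,3}; col 3 has {2,3,4}; box has {2,3} → only 1 remains.
R4C4 = 4: row 4 has {1,2,3}; col 4 has {1,2,3}; box has {1,2,3}; main diagonal has {1,2,3} → only 4 remains.

3214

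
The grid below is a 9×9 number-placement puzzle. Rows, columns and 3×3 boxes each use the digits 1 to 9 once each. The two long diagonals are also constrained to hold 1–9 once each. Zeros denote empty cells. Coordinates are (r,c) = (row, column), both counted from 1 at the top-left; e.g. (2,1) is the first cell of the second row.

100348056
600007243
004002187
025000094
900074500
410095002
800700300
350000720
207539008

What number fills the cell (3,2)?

(1,7) = 9 (sole candidate).
(2,2) = 9 (sole candidate).
(2,3) = 8 (sole candidate).
(2,4) = 1 (sole candidate).
(2,5) = 5 (sole candidate).
(3,1) = 5 (sole candidate).
(3,2) = 3: row 3 has {1,2,4,5,7,8}; col 2 has {1,2,5,9}; box has {1,4,5,6,8,9} → only 3 remains.

3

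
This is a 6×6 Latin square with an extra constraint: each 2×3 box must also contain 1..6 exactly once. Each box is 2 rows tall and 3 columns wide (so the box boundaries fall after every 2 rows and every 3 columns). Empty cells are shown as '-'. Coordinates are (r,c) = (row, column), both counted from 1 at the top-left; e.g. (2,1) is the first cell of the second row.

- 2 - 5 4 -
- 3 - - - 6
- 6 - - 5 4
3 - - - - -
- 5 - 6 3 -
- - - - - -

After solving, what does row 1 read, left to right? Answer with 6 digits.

126543

(1,6) = 3: in row 1, 3 can only go here (every other open cell in that row sees a 3).
(3,4) = 3: in row 3, 3 can only go here (every other open cell in that row sees a 3).
(4,3) = 5: in row 4, 5 can only go here (every other open cell in that row sees a 5).
(4,5) = 6: in row 4, 6 can only go here (every other open cell in that row sees a 6).
(2,1) = 5: in row 2, 5 can only go here (every other open cell in that row sees a 5).
(2,3) = 4: in row 2, 4 can only go here (every other open cell in that row sees a 4).
(4,2) = 4: in row 4, 4 can only go here (every other open cell in that row sees a 4).
(6,2) = 1: row 6 has {}; col 2 has {2,3,4,5,6}; box has {5} → only 1 remains.
(6,5) = 2: row 6 has {1}; col 5 has {3,4,5,6}; box has {3,6} → only 2 remains.
(6,6) = 5: row 6 has {1,2}; col 6 has {3,4,6}; box has {2,3,6} → only 5 remains.
(2,5) = 1: row 2 has {3,4,5,6}; col 5 has {2,3,4,5,6}; box has {3,4,5,6} → only 1 remains.
(5,3) = 2: row 5 has {3,5,6}; col 3 has {4,5}; box has {1,5} → only 2 remains.
(5,6) = 1: row 5 has {2,3,5,6}; col 6 has {3,4,5,6}; box has {2,3,5,6} → only 1 remains.
(6,4) = 4: row 6 has {1,2,5}; col 4 has {3,5,6}; box has {1,2,3,5,6} → only 4 remains.
(2,4) = 2: row 2 has {1,3,4,5,6}; col 4 has {3,4,5,6}; box has {1,3,4,5,6} → only 2 remains.
(3,3) = 1: row 3 has {3,4,5,6}; col 3 has {2,4,5}; box has {3,4,5,6} → only 1 remains.
(4,4) = 1: row 4 has {3,4,5,6}; col 4 has {2,3,4,5,6}; box has {3,4,5,6} → only 1 remains.
(4,6) = 2: row 4 has {1,3,4,5,6}; col 6 has {1,3,4,5,6}; box has {1,3,4,5,6} → only 2 remains.
(5,1) = 4: row 5 has {1,2,3,5,6}; col 1 has {3,5}; box has {1,2,5} → only 4 remains.
(6,1) = 6: row 6 has {1,2,4,5}; col 1 has {3,4,5}; box has {1,2,4,5} → only 6 remains.
(6,3) = 3: row 6 has {1,2,4,5,6}; col 3 has {1,2,4,5}; box has {1,2,4,5,6} → only 3 remains.
(1,1) = 1: row 1 has {2,3,4,5}; col 1 has {3,4,5,6}; box has {2,3,4,5} → only 1 remains.
(1,3) = 6: row 1 has {1,2,3,4,5}; col 3 has {1,2,3,4,5}; box has {1,2,3,4,5} → only 6 remains.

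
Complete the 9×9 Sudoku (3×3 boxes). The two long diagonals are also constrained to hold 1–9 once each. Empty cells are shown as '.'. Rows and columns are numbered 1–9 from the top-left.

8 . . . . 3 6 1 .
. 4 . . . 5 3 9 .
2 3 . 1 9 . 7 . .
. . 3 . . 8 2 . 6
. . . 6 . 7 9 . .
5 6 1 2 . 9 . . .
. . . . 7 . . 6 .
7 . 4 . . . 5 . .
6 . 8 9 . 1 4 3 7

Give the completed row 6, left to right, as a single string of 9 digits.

561249873

r2c1 = 1 (sole candidate).
r4c4 = 5 (sole candidate).
r5c1 = 4 (sole candidate).
r5c3 = 2 (sole candidate).
r6c7 = 8: row 6 has {1,2,5,6,9}; col 7 has {2,3,4,5,6,7,9}; box has {2,6,9} → only 8 remains.
r7c3 = 5 (sole candidate).
r7c7 = 1 (sole candidate).
r8c2 = 1 (sole candidate).
r8c8 = 2 (sole candidate).
r9c2 = 2 (sole candidate).
r9c5 = 5 (sole candidate).
r1c9 = 4 (sole candidate).
r3c3 = 6 (sole candidate).
r3c6 = 4 (sole candidate).
r4c1 = 9 (sole candidate).
r4c2 = 7 (sole candidate).
r4c8 = 4 (sole candidate).
r5c2 = 8 (sole candidate).
r5c5 = 3 (sole candidate).
r5c8 = 5 (sole candidate).
r5c9 = 1 (sole candidate).
r6c5 = 4: row 6 has {1,2,5,6,8,9}; col 5 has {3,5,7,9}; box has {2,3,5,6,7,8,9} → only 4 remains.
r6c8 = 7: row 6 has {1,2,4,5,6,8,9}; col 8 has {1,2,3,4,5,6,9}; box has {1,2,4,5,6,8,9} → only 7 remains.
r6c9 = 3: row 6 has {1,2,4,5,6,7,8,9}; col 9 has {1,4,6,7}; box has {1,2,4,5,6,7,8,9} → only 3 remains.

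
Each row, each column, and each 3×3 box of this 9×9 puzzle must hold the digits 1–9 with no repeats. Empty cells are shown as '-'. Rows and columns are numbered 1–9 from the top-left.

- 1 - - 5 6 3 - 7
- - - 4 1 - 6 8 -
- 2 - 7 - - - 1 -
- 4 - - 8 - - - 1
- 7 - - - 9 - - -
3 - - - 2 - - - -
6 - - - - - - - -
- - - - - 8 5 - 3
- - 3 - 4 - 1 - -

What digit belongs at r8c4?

r3c6 = 3: row 3 has {1,2,7}; col 6 has {6,8,9}; box has {1,4,5,6,7} → only 3 remains.
r8c2 = 9: row 8 has {3,5,8}; col 2 has {1,2,4,7}; box has {3,6} → only 9 remains.
r2c6 = 2: row 2 has {1,4,6,8}; col 6 has {3,6,8,9}; box has {1,3,4,5,6,7} → only 2 remains.
r3c5 = 9: row 3 has {1,2,3,7}; col 5 has {1,2,4,5,8}; box has {1,2,3,4,5,6,7} → only 9 remains.
r3c7 = 4: row 3 has {1,2,3,7,9}; col 7 has {1,3,5,6}; box has {1,3,6,7,8} → only 4 remains.
r3c9 = 5: row 3 has {1,2,3,4,7,9}; col 9 has {1,3,7}; box has {1,3,4,6,7,8} → only 5 remains.
r1c4 = 8: row 1 has {1,3,5,6,7}; col 4 has {4,7}; box has {1,2,3,4,5,6,7,9} → only 8 remains.
r2c9 = 9: row 2 has {1,2,4,6,8}; col 9 has {1,3,5,7}; box has {1,3,4,5,6,7,8} → only 9 remains.
r3c1 = 8: row 3 has {1,2,3,4,5,7,9}; col 1 has {3,6}; box has {1,2} → only 8 remains.
r3c3 = 6: row 3 has {1,2,3,4,5,7,8,9}; col 3 has {3}; box has {1,2,8} → only 6 remains.
r1c8 = 2: row 1 has {1,3,5,6,7,8}; col 8 has {1,8}; box has {1,3,4,5,6,7,8,9} → only 2 remains.
r2c2 = 3: in row 2, 3 can only go here (every other open cell in that row sees a 3).
r6c2 = 6: in column 2, 6 can only go here (every other open cell in that column sees a 6).
r6c6 = 4: in column 6, 4 can only go here (every other open cell in that column sees a 4).
r6c9 = 8: row 6 has {2,3,4,6}; col 9 has {1,3,5,7,9}; box has {1} → only 8 remains.
r5c7 = 2: row 5 has {7,9}; col 7 has {1,3,4,5,6}; box has {1,8} → only 2 remains.
r5c3 = 8: in row 5, 8 can only go here (every other open cell in that row sees an 8).
r9c2 = 8: in row 9, 8 can only go here (every other open cell in that row sees an 8).
r7c2 = 5: row 7 has {6}; col 2 has {1,2,3,4,6,7,8,9}; box has {3,6,8,9} → only 5 remains.
r7c7 = 8: in row 7, 8 can only go here (every other open cell in that row sees an 8).
r7c6 = 1: in column 6, 1 can only go here (every other open cell in that column sees a 1).
r4c6 = 7: in box 5, 7 can only go here (every other open cell in that box sees a 7).
r4c7 = 9: row 4 has {1,4,7,8}; col 7 has {1,2,3,4,5,6,8}; box has {1,2,8} → only 9 remains.
r6c7 = 7: row 6 has {2,3,4,6,8}; col 7 has {1,2,3,4,5,6,8,9}; box has {1,2,8,9} → only 7 remains.
r6c8 = 5: row 6 has {2,3,4,6,7,8}; col 8 has {1,2,8}; box has {1,2,7,8,9} → only 5 remains.
r9c6 = 5: row 9 has {1,3,4,8}; col 6 has {1,2,3,4,6,7,8,9}; box has {1,4,8} → only 5 remains.
r6c4 = 1: row 6 has {2,3,4,5,6,7,8}; col 4 has {4,7,8}; box has {2,4,7,8,9} → only 1 remains.
r6c3 = 9: row 6 has {1,2,3,4,5,6,7,8}; col 3 has {3,6,8}; box has {3,4,6,7,8} → only 9 remains.
r1c3 = 4: row 1 has {1,2,3,5,6,7,8}; col 3 has {3,6,8,9}; box has {1,2,3,6,8} → only 4 remains.
r1c1 = 9: row 1 has {1,2,3,4,5,6,7,8}; col 1 has {3,6,8}; box has {1,2,3,4,6,8} → only 9 remains.
r5c1 = 1: in row 5, 1 can only go here (every other open cell in that row sees a 1).
r5c4 = 5: in row 5, 5 can only go here (every other open cell in that row sees a 5).
r8c3 = 1: in row 8, 1 can only go here (every other open cell in that row sees a 1).
r8c1 = 4: in column 1, 4 can only go here (every other open cell in that column sees a 4).
r8c4 = 2: in row 8, 2 can only go here (every other open cell in that row sees a 2).

2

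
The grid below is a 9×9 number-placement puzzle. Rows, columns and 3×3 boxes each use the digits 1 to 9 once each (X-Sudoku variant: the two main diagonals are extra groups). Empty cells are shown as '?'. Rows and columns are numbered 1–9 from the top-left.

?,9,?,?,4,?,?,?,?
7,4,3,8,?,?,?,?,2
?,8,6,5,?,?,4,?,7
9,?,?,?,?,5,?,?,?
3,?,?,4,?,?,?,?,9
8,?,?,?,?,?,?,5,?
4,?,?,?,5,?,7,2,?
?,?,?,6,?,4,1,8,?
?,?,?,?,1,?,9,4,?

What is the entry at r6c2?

6

r5c5 = 2: row 5 has {3,4,9}; col 5 has {1,4,5}; box has {4,5}; main diagonal has {4,6,7,8}; anti-diagonal has {4,5} → only 2 remains.
r9c1 = 6: row 9 has {1,4,9}; col 1 has {3,4,7,8,9}; box has {4}; anti-diagonal has {2,4,5} → only 6 remains.
r2c7 = 5: in row 2, 5 can only go here (every other open cell in that row sees a 5).
r7c9 = 6: in row 7, 6 can only go here (every other open cell in that row sees a 6).
r4c5 = 8: in column 5, 8 can only go here (every other open cell in that column sees an 8).
r5c7 = 8: in row 5, 8 can only go here (every other open cell in that row sees an 8).
r1c9 = 8: in row 1, 8 can only go here (every other open cell in that row sees an 8).
r7c6 = 8: in row 7, 8 can only go here (every other open cell in that row sees an 8).
r9c3 = 8: in row 9, 8 can only go here (every other open cell in that row sees an 8).
r6c6 = 9: in main diagonal, 9 can only go here (every other open cell in that diagonal sees a 9).
r7c4 = 9: in column 4, 9 can only go here (every other open cell in that column sees a 9).
r7c3 = 1: row 7 has {2,4,5,6,7,8,9}; col 3 has {3,6,8}; box has {4,6,8}; anti-diagonal has {2,4,5,6,8} → only 1 remains.
r2c8 = 9: row 2 has {2,3,4,5,7,8}; col 8 has {2,4,5,8}; box has {2,4,5,7,8}; anti-diagonal has {1,2,4,5,6,8} → only 9 remains.
r7c2 = 3: row 7 has {1,2,4,5,6,7,8,9}; col 2 has {4,8,9}; box has {1,4,6,8} → only 3 remains.
r8c2 = 7: row 8 has {1,4,6,8}; col 2 has {3,4,8,9}; box has {1,3,4,6,8}; anti-diagonal has {1,2,4,5,6,8,9} → only 7 remains.
r8c5 = 3: row 8 has {1,4,6,7,8}; col 5 has {1,2,4,5,8}; box has {1,4,5,6,8,9} → only 3 remains.
r8c9 = 5: row 8 has {1,3,4,6,7,8}; col 9 has {2,6,7,8,9}; box has {1,2,4,6,7,8,9} → only 5 remains.
r9c9 = 3: row 9 has {1,4,6,8,9}; col 9 has {2,5,6,7,8,9}; box has {1,2,4,5,6,7,8,9}; main diagonal has {2,4,6,7,8,9} → only 3 remains.
r2c5 = 6: row 2 has {2,3,4,5,7,8,9}; col 5 has {1,2,3,4,5,8}; box has {4,5,8} → only 6 remains.
r2c6 = 1: row 2 has {2,3,4,5,6,7,8,9}; col 6 has {4,5,8,9}; box has {4,5,6,8} → only 1 remains.
r3c5 = 9: row 3 has {4,5,6,7,8}; col 5 has {1,2,3,4,5,6,8}; box has {1,4,5,6,8} → only 9 remains.
r4c4 = 1: row 4 has {5,8,9}; col 4 has {4,5,6,8,9}; box has {2,4,5,8,9}; main diagonal has {2,3,4,6,7,8,9} → only 1 remains.
r4c9 = 4: row 4 has {1,5,8,9}; col 9 has {2,3,5,6,7,8,9}; box has {5,8,9} → only 4 remains.
r6c4 = 3: row 6 has {5,8,9}; col 4 has {1,4,5,6,8,9}; box has {1,2,4,5,8,9}; anti-diagonal has {1,2,4,5,6,7,8,9} → only 3 remains.
r6c5 = 7: row 6 has {3,5,8,9}; col 5 has {1,2,3,4,5,6,8,9}; box has {1,2,3,4,5,8,9} → only 7 remains.
r6c9 = 1: row 6 has {3,5,7,8,9}; col 9 has {2,3,4,5,6,7,8,9}; box has {4,5,8,9} → only 1 remains.
r8c1 = 2: row 8 has {1,3,4,5,6,7,8}; col 1 has {3,4,6,7,8,9}; box has {1,3,4,6,7,8} → only 2 remains.
r8c3 = 9: row 8 has {1,2,3,4,5,6,7,8}; col 3 has {1,3,6,8}; box has {1,2,3,4,6,7,8} → only 9 remains.
r9c2 = 5: row 9 has {1,3,4,6,8,9}; col 2 has {3,4,7,8,9}; box has {1,2,3,4,6,7,8,9} → only 5 remains.
r1c1 = 5: row 1 has {4,8,9}; col 1 has {2,3,4,6,7,8,9}; box has {3,4,6,7,8,9}; main diagonal has {1,2,3,4,6,7,8,9} → only 5 remains.
r1c3 = 2: row 1 has {4,5,8,9}; col 3 has {1,3,6,8,9}; box has {3,4,5,6,7,8,9} → only 2 remains.
r1c4 = 7: row 1 has {2,4,5,8,9}; col 4 has {1,3,4,5,6,8,9}; box has {1,4,5,6,8,9} → only 7 remains.
r1c6 = 3: row 1 has {2,4,5,7,8,9}; col 6 has {1,4,5,8,9}; box has {1,4,5,6,7,8,9} → only 3 remains.
r1c7 = 6: row 1 has {2,3,4,5,7,8,9}; col 7 has {1,4,5,7,8,9}; box has {2,4,5,7,8,9} → only 6 remains.
r1c8 = 1: row 1 has {2,3,4,5,6,7,8,9}; col 8 has {2,4,5,8,9}; box has {2,4,5,6,7,8,9} → only 1 remains.
r3c1 = 1: row 3 has {4,5,6,7,8,9}; col 1 has {2,3,4,5,6,7,8,9}; box has {2,3,4,5,6,7,8,9} → only 1 remains.
r3c6 = 2: row 3 has {1,4,5,6,7,8,9}; col 6 has {1,3,4,5,8,9}; box has {1,3,4,5,6,7,8,9} → only 2 remains.
r3c8 = 3: row 3 has {1,2,4,5,6,7,8,9}; col 8 has {1,2,4,5,8,9}; box has {1,2,4,5,6,7,8,9} → only 3 remains.
r4c3 = 7: row 4 has {1,4,5,8,9}; col 3 has {1,2,3,6,8,9}; box has {3,8,9} → only 7 remains.
r4c8 = 6: row 4 has {1,4,5,7,8,9}; col 8 has {1,2,3,4,5,8,9}; box has {1,4,5,8,9} → only 6 remains.
r5c3 = 5: row 5 has {2,3,4,8,9}; col 3 has {1,2,3,6,7,8,9}; box has {3,7,8,9} → only 5 remains.
r5c6 = 6: row 5 has {2,3,4,5,8,9}; col 6 has {1,2,3,4,5,8,9}; box has {1,2,3,4,5,7,8,9} → only 6 remains.
r5c8 = 7: row 5 has {2,3,4,5,6,8,9}; col 8 has {1,2,3,4,5,6,8,9}; box has {1,4,5,6,8,9} → only 7 remains.
r6c3 = 4: row 6 has {1,3,5,7,8,9}; col 3 has {1,2,3,5,6,7,8,9}; box has {3,5,7,8,9} → only 4 remains.
r6c7 = 2: row 6 has {1,3,4,5,7,8,9}; col 7 has {1,4,5,6,7,8,9}; box has {1,4,5,6,7,8,9} → only 2 remains.
r9c4 = 2: row 9 has {1,3,4,5,6,8,9}; col 4 has {1,3,4,5,6,7,8,9}; box has {1,3,4,5,6,8,9} → only 2 remains.
r9c6 = 7: row 9 has {1,2,3,4,5,6,8,9}; col 6 has {1,2,3,4,5,6,8,9}; box has {1,2,3,4,5,6,8,9} → only 7 remains.
r4c2 = 2: row 4 has {1,4,5,6,7,8,9}; col 2 has {3,4,5,7,8,9}; box has {3,4,5,7,8,9} → only 2 remains.
r4c7 = 3: row 4 has {1,2,4,5,6,7,8,9}; col 7 has {1,2,4,5,6,7,8,9}; box has {1,2,4,5,6,7,8,9} → only 3 remains.
r5c2 = 1: row 5 has {2,3,4,5,6,7,8,9}; col 2 has {2,3,4,5,7,8,9}; box has {2,3,4,5,7,8,9} → only 1 remains.
r6c2 = 6: row 6 has {1,2,3,4,5,7,8,9}; col 2 has {1,2,3,4,5,7,8,9}; box has {1,2,3,4,5,7,8,9} → only 6 remains.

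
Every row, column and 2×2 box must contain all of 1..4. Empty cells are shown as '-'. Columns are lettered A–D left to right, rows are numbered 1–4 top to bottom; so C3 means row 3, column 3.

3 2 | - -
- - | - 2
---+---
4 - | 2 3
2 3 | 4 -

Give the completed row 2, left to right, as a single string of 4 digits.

1432

C1 = 1 (sole candidate).
D1 = 4 (sole candidate).
A2 = 1: row 2 has {2}; col 1 has {2,3,4}; box has {2,3} → only 1 remains.
B2 = 4: row 2 has {1,2}; col 2 has {2,3}; box has {1,2,3} → only 4 remains.
C2 = 3: row 2 has {1,2,4}; col 3 has {1,2,4}; box has {1,2,4} → only 3 remains.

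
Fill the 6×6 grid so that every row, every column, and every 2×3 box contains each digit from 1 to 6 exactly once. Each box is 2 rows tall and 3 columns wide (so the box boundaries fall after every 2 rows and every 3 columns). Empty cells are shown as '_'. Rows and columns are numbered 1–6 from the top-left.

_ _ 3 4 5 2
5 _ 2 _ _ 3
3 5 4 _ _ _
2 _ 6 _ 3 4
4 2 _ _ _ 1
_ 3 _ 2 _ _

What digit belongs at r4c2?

1

r3c6 = 6: row 3 has {3,4,5}; col 6 has {1,2,3,4}; box has {3,4} → only 6 remains.
r4c2 = 1: row 4 has {2,3,4,6}; col 2 has {2,3,5}; box has {2,3,4,5,6} → only 1 remains.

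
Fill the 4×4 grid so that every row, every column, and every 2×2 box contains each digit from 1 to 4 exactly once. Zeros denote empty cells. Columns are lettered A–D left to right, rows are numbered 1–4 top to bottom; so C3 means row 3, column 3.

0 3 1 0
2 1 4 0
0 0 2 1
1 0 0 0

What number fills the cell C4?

A1 = 4 (sole candidate).
D1 = 2 (sole candidate).
D2 = 3 (sole candidate).
A3 = 3 (sole candidate).
B3 = 4 (sole candidate).
B4 = 2 (sole candidate).
C4 = 3: row 4 has {1,2}; col 3 has {1,2,4}; box has {1,2} → only 3 remains.

3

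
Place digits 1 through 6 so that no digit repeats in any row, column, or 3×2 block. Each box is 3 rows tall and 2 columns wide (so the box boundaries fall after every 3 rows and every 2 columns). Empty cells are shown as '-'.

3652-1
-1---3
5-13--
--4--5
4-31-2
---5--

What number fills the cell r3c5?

r1c5 = 4: row 1 has {1,2,3,5,6}; col 5 has {}; box has {1,3} → only 4 remains.
r2c1 = 2: row 2 has {1,3}; col 1 has {3,4,5}; box has {1,3,5,6} → only 2 remains.
r2c3 = 6: row 2 has {1,2,3}; col 3 has {1,3,4,5}; box has {1,2,3,5} → only 6 remains.
r2c4 = 4: row 2 has {1,2,3,6}; col 4 has {1,2,3,5}; box has {1,2,3,5,6} → only 4 remains.
r2c5 = 5: row 2 has {1,2,3,4,6}; col 5 has {4}; box has {1,3,4} → only 5 remains.
r3c2 = 4: row 3 has {1,3,5}; col 2 has {1,6}; box has {1,2,3,5,6} → only 4 remains.
r3c6 = 6: row 3 has {1,3,4,5}; col 6 has {1,2,3,5}; box has {1,3,4,5} → only 6 remains.
r4c4 = 6: row 4 has {4,5}; col 4 has {1,2,3,4,5}; box has {1,3,4,5} → only 6 remains.
r5c2 = 5: row 5 has {1,2,3,4}; col 2 has {1,4,6}; box has {4} → only 5 remains.
r5c5 = 6: row 5 has {1,2,3,4,5}; col 5 has {4,5}; box has {2,5} → only 6 remains.
r6c3 = 2: row 6 has {5}; col 3 has {1,3,4,5,6}; box has {1,3,4,5,6} → only 2 remains.
r6c6 = 4: row 6 has {2,5}; col 6 has {1,2,3,5,6}; box has {2,5,6} → only 4 remains.
r3c5 = 2: row 3 has {1,3,4,5,6}; col 5 has {4,5,6}; box has {1,3,4,5,6} → only 2 remains.

2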